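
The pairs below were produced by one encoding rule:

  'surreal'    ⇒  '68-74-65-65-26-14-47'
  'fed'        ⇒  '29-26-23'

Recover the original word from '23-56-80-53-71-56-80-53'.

s(#19)→68 and u(#21)→74: differences scale by 3, so n = 3·pos + 11. With a=1..z=26, the number is 3·pos + 11.
Reversing it on 23-56-80-53-71-56-80-53: 23→(23−11)÷3=4=d, 56→(56−11)÷3=15=o, 80→(80−11)÷3=23=w, 53→(53−11)÷3=14=n, 71→(71−11)÷3=20=t, 56→(56−11)÷3=15=o, 80→(80−11)÷3=23=w, 53→(53−11)÷3=14=n.

downtown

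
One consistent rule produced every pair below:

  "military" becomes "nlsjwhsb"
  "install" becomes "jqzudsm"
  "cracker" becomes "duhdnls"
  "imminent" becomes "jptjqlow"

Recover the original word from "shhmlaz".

Shifts by position in military: pos 0: m→n (+1), pos 1: i→l (+3), pos 2: l→s (+7), pos 3: i→j (+1), pos 4: t→w (+3), pos 5: a→h (+7) — repeating every 3. A repeating key of period 3 is used — shifts +1, +3, +7 over and over.
Undoing it on shhmlaz: s−1=r, h−3=e, h−7=a, m−1=l, l−3=i, a−7=t, z−1=y.

reality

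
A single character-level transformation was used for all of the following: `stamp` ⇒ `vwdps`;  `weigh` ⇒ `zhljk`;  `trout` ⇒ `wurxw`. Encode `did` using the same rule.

glg

Compare letters: s→v is +3, t→w is +3, a→d is +3 — a constant shift. Every letter moves 3 places later in the alphabet, wrapping around z→a.
For did: d+3=g, i+3=l, d+3=g.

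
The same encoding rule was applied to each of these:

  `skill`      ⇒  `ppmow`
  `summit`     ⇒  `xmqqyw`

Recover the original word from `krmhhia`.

wedding

The output letters match the input read backwards, each shifted +4: skill reversed is lliks. Read the word backwards and shift each letter +4.
Undoing it on krmhhia: shift back: k−4=g, r−4=n, m−4=i, h−4=d, h−4=d, i−4=e, a−4=w → gniddew; then reverse → wedding.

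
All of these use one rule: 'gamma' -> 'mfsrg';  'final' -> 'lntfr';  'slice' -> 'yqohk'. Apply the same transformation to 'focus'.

Shifts by position in gamma: pos 0: g→m (+6), pos 1: a→f (+5), pos 2: m→s (+6), pos 3: m→r (+5) — repeating every 2. The shifts repeat in a cycle of length 2: positions 0,1,… shift by +6, +5, then the pattern repeats.
On focus: f+6=l, o+5=t, c+6=i, u+5=z, s+6=y.

ltizy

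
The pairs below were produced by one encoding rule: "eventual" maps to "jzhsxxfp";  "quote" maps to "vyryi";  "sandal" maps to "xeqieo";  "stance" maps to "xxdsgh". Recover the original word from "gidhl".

Shifts by position in eventual: pos 0: e→j (+5), pos 1: v→z (+4), pos 2: e→h (+3), pos 3: n→s (+5), pos 4: t→x (+4), pos 5: u→x (+3) — repeating every 3. It's a Vigenère-style cipher with numeric key [5,4,3]: position i shifts by key[i mod 3].
Reversing it on gidhl: g−5=b, i−4=e, d−3=a, h−5=c, l−4=h.

beach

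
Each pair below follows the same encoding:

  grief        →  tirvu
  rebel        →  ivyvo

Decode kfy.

pub

Each pair mirrors across the alphabet (g↔t, r↔i, i↔r): positions sum to 25. Letters are reflected about the middle of the alphabet (position → 25−position): Atbash.
Decoding kfy: k↔p, f↔u, y↔b.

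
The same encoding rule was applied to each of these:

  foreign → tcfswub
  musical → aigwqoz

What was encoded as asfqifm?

It's a constant shift of +14 (ROT14).
Decoding asfqifm: a−14=m, s−14=e, f−14=r, q−14=c, i−14=u, f−14=r, m−14=y.

mercury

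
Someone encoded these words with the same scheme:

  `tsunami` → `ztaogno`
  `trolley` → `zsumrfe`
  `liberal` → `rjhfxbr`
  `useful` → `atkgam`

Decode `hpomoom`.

boiling

Shifts by position in tsunami: pos 0: t→z (+6), pos 1: s→t (+1), pos 2: u→a (+6), pos 3: n→o (+1) — repeating every 2. It's a Vigenère-style cipher with numeric key [6,1]: position i shifts by key[i mod 2].
Decoding hpomoom: h−6=b, p−1=o, o−6=i, m−1=l, o−6=i, o−1=n, m−6=g.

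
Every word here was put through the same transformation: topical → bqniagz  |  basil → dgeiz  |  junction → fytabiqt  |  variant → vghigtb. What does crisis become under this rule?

t(19)→b(1) and o(14)→q(16) fit y≡23x+6 (mod 26); the inverse of 23 mod 26 is 17. Each letter's alphabet position (a=0..z=25) is mapped through 23·x+6 mod 26 — an affine cipher.
On crisis: c(2)→23·2+6≡0=a; r(17)→23·17+6≡7=h; i(8)→23·8+6≡8=i; s(18)→23·18+6≡4=e; i(8)→23·8+6≡8=i; s(18)→23·18+6≡4=e (all mod 26).

ahieie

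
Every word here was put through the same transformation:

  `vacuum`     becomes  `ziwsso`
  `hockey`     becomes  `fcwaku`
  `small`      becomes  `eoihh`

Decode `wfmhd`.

child

v(21)→z(25) and a(0)→i(8) fit y≡7x+8 (mod 26); the inverse of 7 mod 26 is 15. This is an affine cipher: with a=0,…,z=25, each position x becomes (7x+8) mod 26.
Reversing it on wfmhd: w(22)→15·(22−8)≡2=c; f(5)→15·(5−8)≡7=h; m(12)→15·(12−8)≡8=i; h(7)→15·(7−8)≡11=l; d(3)→15·(3−8)≡3=d (all mod 26).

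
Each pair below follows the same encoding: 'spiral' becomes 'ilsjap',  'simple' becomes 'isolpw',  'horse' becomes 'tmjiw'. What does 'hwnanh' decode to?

tenant

s(18)→i(8) and p(15)→l(11) fit y≡25x+0 (mod 26); the inverse of 25 mod 26 is 25. This is an affine cipher: with a=0,…,z=25, each position x becomes (25x+0) mod 26.
Decoding hwnanh: h(7)→25·(7−0)≡19=t; w(22)→25·(22−0)≡4=e; n(13)→25·(13−0)≡13=n; a(0)→25·(0−0)≡0=a; n(13)→25·(13−0)≡13=n; h(7)→25·(7−0)≡19=t (all mod 26).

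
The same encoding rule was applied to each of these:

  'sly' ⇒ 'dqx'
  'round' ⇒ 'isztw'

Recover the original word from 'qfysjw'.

rental

The output letters match the input read backwards, each shifted +5: sly reversed is yls. Two steps: reverse the string, then apply a Caesar shift of +5.
Undoing it on qfysjw: shift back: q−5=l, f−5=a, y−5=t, s−5=n, j−5=e, w−5=r → latner; then reverse → rental.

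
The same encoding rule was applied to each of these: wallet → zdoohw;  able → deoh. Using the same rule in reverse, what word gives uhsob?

reply

Compare letters: w→z is +3, a→d is +3, l→o is +3 — a constant shift. Each letter is shifted forward by 3 in the alphabet (a Caesar shift of +3).
Undoing it on uhsob: u−3=r, h−3=e, s−3=p, o−3=l, b−3=y.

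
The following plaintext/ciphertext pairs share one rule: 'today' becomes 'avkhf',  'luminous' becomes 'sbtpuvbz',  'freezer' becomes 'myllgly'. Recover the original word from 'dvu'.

won

Compare letters: t→a is +7, o→v is +7, d→k is +7 — a constant shift. This is a Caesar cipher with shift 7.
Reversing it on dvu: d−7=w, v−7=o, u−7=n.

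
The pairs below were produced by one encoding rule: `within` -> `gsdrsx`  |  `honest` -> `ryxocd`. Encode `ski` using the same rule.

cus

Compare letters: w→g is +10, i→s is +10, t→d is +10 — a constant shift. Every letter moves 10 places later in the alphabet, wrapping around z→a.
Applying it to ski: s+10=c, k+10=u, i+10=s.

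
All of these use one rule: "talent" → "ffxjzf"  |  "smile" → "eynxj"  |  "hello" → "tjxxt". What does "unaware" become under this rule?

zzfifdj

The shift depends on letter class: consonant t→f is +12, but vowel a→f is +5. Vowels shift forward by 5 and consonants shift forward by 12.
On unaware: u(vowel)+5=z, n(cons)+12=z, a(vowel)+5=f, w(cons)+12=i, a(vowel)+5=f, r(cons)+12=d, e(vowel)+5=j.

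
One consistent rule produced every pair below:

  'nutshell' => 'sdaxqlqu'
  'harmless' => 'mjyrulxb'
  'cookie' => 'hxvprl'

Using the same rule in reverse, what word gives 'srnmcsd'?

It's a Vigenère-style cipher with numeric key [5,9,7]: position i shifts by key[i mod 3].
Reversing it on srnmcsd: s−5=n, r−9=i, n−7=g, m−5=h, c−9=t, s−7=l, d−5=y.

nightly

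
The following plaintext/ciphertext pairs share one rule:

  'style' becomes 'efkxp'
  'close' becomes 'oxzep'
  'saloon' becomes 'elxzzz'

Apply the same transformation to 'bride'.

The shift depends on letter class: consonant s→e is +12, but vowel e→p is +11. Vowels shift forward by 11 and consonants shift forward by 12.
Applying it to bride: b(cons)+12=n, r(cons)+12=d, i(vowel)+11=t, d(cons)+12=p, e(vowel)+11=p.

ndtpp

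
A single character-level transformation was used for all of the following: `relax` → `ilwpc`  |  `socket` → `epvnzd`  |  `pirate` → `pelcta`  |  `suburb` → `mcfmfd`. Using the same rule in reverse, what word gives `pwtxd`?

smile

The output letters match the input read backwards, each shifted +11: relax reversed is xaler. The word is reversed, then every letter is shifted forward by 11.
Undoing it on pwtxd: shift back: p−11=e, w−11=l, t−11=i, x−11=m, d−11=s → elims; then reverse → smile.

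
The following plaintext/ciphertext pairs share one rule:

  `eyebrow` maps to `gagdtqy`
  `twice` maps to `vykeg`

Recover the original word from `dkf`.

bid

It's a constant shift of +2 (ROT2).
Decoding dkf: d−2=b, k−2=i, f−2=d.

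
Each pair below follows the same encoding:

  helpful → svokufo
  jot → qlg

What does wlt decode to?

dog

Each pair mirrors across the alphabet (h↔s, e↔v, l↔o): positions sum to 25. Letters are reflected about the middle of the alphabet (position → 25−position): Atbash.
Undoing it on wlt: w↔d, l↔o, t↔g.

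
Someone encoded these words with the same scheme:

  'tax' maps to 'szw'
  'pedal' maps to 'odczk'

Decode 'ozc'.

pad

Compare letters: t→s is +25, a→z is +25, x→w is +25 — a constant shift. This is a Caesar cipher with shift 25.
Reversing it on ozc: o−25=p, z−25=a, c−25=d.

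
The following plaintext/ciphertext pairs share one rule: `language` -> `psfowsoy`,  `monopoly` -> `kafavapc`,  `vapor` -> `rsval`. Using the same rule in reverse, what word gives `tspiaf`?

falcon

l(11)→p(15) and a(0)→s(18) fit y≡21x+18 (mod 26); the inverse of 21 mod 26 is 5. This is an affine cipher: with a=0,…,z=25, each position x becomes (21x+18) mod 26.
Undoing it on tspiaf: t(19)→5·(19−18)≡5=f; s(18)→5·(18−18)≡0=a; p(15)→5·(15−18)≡11=l; i(8)→5·(8−18)≡2=c; a(0)→5·(0−18)≡14=o; f(5)→5·(5−18)≡13=n (all mod 26).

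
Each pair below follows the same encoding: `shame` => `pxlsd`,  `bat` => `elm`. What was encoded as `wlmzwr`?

global

The output letters match the input read backwards, each shifted +11: shame reversed is emahs. The word is reversed, then every letter is shifted forward by 11.
Undoing it on wlmzwr: shift back: w−11=l, l−11=a, m−11=b, z−11=o, w−11=l, r−11=g → labolg; then reverse → global.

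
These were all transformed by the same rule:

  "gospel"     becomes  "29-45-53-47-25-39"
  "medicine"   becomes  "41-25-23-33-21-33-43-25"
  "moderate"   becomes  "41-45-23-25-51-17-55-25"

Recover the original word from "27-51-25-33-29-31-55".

freight

g(#7)→29 and o(#15)→45: differences scale by 2, so n = 2·pos + 15. The formula is n = 2×(alphabet index, a=1) + 15.
Decoding 27-51-25-33-29-31-55: 27→(27−15)÷2=6=f, 51→(51−15)÷2=18=r, 25→(25−15)÷2=5=e, 33→(33−15)÷2=9=i, 29→(29−15)÷2=7=g, 31→(31−15)÷2=8=h, 55→(55−15)÷2=20=t.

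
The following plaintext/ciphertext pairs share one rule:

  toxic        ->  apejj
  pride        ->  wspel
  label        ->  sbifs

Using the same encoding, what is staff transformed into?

It's a Vigenère-style cipher with numeric key [7,1]: position i shifts by key[i mod 2].
On staff: s+7=z, t+1=u, a+7=h, f+1=g, f+7=m.

zuhgm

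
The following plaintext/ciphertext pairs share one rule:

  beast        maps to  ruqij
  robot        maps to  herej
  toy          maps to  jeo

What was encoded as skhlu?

curve

Compare letters: b→r is +16, e→u is +16, a→q is +16 — a constant shift. Every letter moves 16 places later in the alphabet, wrapping around z→a.
Decoding skhlu: s−16=c, k−16=u, h−16=r, l−16=v, u−16=e.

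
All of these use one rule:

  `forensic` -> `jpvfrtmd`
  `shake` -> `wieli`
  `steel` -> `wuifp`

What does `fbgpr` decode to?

Shifts by position in forensic: pos 0: f→j (+4), pos 1: o→p (+1), pos 2: r→v (+4), pos 3: e→f (+1) — repeating every 2. The shifts repeat in a cycle of length 2: positions 0,1,… shift by +4, +1, then the pattern repeats.
Reversing it on fbgpr: f−4=b, b−1=a, g−4=c, p−1=o, r−4=n.

bacon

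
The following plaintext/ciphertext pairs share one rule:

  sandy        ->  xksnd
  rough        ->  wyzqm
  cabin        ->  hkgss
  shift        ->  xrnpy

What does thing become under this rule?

The shifts repeat in a cycle of length 2: positions 0,1,… shift by +5, +10, then the pattern repeats.
Applying it to thing: t+5=y, h+10=r, i+5=n, n+10=x, g+5=l.

yrnxl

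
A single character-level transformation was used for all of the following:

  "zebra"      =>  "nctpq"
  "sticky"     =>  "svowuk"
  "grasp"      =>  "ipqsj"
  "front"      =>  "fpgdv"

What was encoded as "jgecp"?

power

z(25)→n(13) and e(4)→c(2) fit y≡3x+16 (mod 26); the inverse of 3 mod 26 is 9. This is an affine cipher: with a=0,…,z=25, each position x becomes (3x+16) mod 26.
Reversing it on jgecp: j(9)→9·(9−16)≡15=p; g(6)→9·(6−16)≡14=o; e(4)→9·(4−16)≡22=w; c(2)→9·(2−16)≡4=e; p(15)→9·(15−16)≡17=r (all mod 26).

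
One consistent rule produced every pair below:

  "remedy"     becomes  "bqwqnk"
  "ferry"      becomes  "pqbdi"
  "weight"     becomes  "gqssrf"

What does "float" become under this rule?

pxymd

Shifts by position in remedy: pos 0: r→b (+10), pos 1: e→q (+12), pos 2: m→w (+10), pos 3: e→q (+12) — repeating every 2. The shifts repeat in a cycle of length 2: positions 0,1,… shift by +10, +12, then the pattern repeats.
On float: f+10=p, l+12=x, o+10=y, a+12=m, t+10=d.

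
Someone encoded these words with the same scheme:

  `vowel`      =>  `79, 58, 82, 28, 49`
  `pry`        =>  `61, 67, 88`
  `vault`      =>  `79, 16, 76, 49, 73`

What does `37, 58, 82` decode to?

v(#22)→79 and o(#15)→58: differences scale by 3, so n = 3·pos + 13. Each letter becomes 3×(its alphabet position, a=1..z=26) + 13.
Reversing it on 37, 58, 82: 37→(37−13)÷3=8=h, 58→(58−13)÷3=15=o, 82→(82−13)÷3=23=w.

how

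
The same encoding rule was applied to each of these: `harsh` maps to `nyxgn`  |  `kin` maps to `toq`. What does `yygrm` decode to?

The output letters match the input read backwards, each shifted +6: harsh reversed is hsrah. The word is reversed, then every letter is shifted forward by 6.
Decoding yygrm: shift back: y−6=s, y−6=s, g−6=a, r−6=l, m−6=g → ssalg; then reverse → glass.

glass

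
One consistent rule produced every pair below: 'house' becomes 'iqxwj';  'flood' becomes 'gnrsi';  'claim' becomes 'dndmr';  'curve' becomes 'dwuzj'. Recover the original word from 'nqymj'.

movie

In house: h→i is +1, o→q is +2, u→x is +3, s→w is +4 — the shift increases by 1 each position. Letter i (0-indexed) is shifted by i+1, so successive shifts are 1, 2, 3, ….
Decoding nqymj: n−1=m, q−2=o, y−3=v, m−4=i, j−5=e.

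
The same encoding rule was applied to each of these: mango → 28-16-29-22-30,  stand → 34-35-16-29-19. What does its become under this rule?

m is letter #13 and maps to 28: an offset of 15. Letters become their 1-based position plus 15 (so a→16, b→17, …).
Applying it to its: i=9→24, t=20→35, s=19→34.

24-35-34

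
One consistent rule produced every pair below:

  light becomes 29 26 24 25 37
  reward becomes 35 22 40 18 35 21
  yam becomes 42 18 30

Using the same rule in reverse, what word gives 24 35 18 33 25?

l is letter #12 and maps to 29: an offset of 17. The number is (letter's place in the alphabet, a=1) + 17.
Decoding 24 35 18 33 25: 24→(24−17)÷1=7=g, 35→(35−17)÷1=18=r, 18→(18−17)÷1=1=a, 33→(33−17)÷1=16=p, 25→(25−17)÷1=8=h.

graph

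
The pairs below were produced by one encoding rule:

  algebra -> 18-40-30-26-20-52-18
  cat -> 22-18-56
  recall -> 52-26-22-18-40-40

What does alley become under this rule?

a(#1)→18 and l(#12)→40: differences scale by 2, so n = 2·pos + 16. The formula is n = 2×(alphabet index, a=1) + 16.
On alley: a=1→18, l=12→40, l=12→40, e=5→26, y=25→66.

18-40-40-26-66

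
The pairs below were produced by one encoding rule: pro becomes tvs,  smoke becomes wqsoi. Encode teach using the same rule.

xiegl

Compare letters: p→t is +4, r→v is +4, o→s is +4 — a constant shift. Every letter moves 4 places later in the alphabet, wrapping around z→a.
Applying it to teach: t+4=x, e+4=i, a+4=e, c+4=g, h+4=l.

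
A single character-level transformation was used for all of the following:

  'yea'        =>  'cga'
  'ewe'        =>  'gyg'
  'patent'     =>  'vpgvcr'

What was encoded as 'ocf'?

The output letters match the input read backwards, each shifted +2: yea reversed is aey. Two steps: reverse the string, then apply a Caesar shift of +2.
Reversing it on ocf: shift back: o−2=m, c−2=a, f−2=d → mad; then reverse → dam.

dam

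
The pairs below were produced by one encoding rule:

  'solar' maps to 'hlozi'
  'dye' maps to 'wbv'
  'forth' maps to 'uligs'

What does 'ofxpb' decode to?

Each pair mirrors across the alphabet (s↔h, o↔l, l↔o): positions sum to 25. This is the alphabet-reversal cipher (Atbash): a becomes z, b becomes y, etc.
Decoding ofxpb: o↔l, f↔u, x↔c, p↔k, b↔y.

lucky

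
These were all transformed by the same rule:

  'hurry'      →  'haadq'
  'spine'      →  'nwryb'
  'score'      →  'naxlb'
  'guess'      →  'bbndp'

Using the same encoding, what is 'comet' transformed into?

The output letters match the input read backwards, each shifted +9: hurry reversed is yrruh. The word is reversed, then every letter is shifted forward by 9.
On comet: reverse → temoc; then shift: t+9=c, e+9=n, m+9=v, o+9=x, c+9=l.

cnvxl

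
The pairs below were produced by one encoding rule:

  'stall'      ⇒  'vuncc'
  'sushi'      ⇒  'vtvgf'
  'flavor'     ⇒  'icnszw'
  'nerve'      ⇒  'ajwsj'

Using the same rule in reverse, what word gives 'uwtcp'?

s(18)→v(21) and t(19)→u(20) fit y≡25x+13 (mod 26); the inverse of 25 mod 26 is 25. Treating letters as 0–25, the rule is x ↦ 25x + 13 (mod 26).
Decoding uwtcp: u(20)→25·(20−13)≡19=t; w(22)→25·(22−13)≡17=r; t(19)→25·(19−13)≡20=u; c(2)→25·(2−13)≡11=l; p(15)→25·(15−13)≡24=y (all mod 26).

truly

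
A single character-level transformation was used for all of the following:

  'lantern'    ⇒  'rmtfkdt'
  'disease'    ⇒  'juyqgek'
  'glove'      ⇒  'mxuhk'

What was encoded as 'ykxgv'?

syrup

Shifts by position in lantern: pos 0: l→r (+6), pos 1: a→m (+12), pos 2: n→t (+6), pos 3: t→f (+12) — repeating every 2. A repeating key of period 2 is used — shifts +6, +12 over and over.
Reversing it on ykxgv: y−6=s, k−12=y, x−6=r, g−12=u, v−6=p.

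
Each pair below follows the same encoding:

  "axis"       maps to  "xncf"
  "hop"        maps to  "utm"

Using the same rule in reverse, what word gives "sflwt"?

organ

The output letters match the input read backwards, each shifted +5: axis reversed is sixa. Two steps: reverse the string, then apply a Caesar shift of +5.
Undoing it on sflwt: shift back: s−5=n, f−5=a, l−5=g, w−5=r, t−5=o → nagro; then reverse → organ.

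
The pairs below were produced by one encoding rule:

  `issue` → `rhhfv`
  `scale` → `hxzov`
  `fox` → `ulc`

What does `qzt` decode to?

Letters are reflected about the middle of the alphabet (position → 25−position): Atbash.
Reversing it on qzt: q↔j, z↔a, t↔g.

jag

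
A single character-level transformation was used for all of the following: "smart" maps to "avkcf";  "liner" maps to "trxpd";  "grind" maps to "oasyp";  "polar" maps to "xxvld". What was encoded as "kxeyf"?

count

In smart: s→a is +8, m→v is +9, a→k is +10, r→c is +11 — the shift increases by 1 each position. The shift increases by 1 at each position, starting from +8: 8, 9, 10, ….
Reversing it on kxeyf: k−8=c, x−9=o, e−10=u, y−11=n, f−12=t.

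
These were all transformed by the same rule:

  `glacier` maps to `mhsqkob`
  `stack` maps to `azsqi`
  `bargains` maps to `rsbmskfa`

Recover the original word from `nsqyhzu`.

Treating letters as 0–25, the rule is x ↦ 25x + 18 (mod 26).
Undoing it on nsqyhzu: n(13)→25·(13−18)≡5=f; s(18)→25·(18−18)≡0=a; q(16)→25·(16−18)≡2=c; y(24)→25·(24−18)≡20=u; h(7)→25·(7−18)≡11=l; z(25)→25·(25−18)≡19=t; u(20)→25·(20−18)≡24=y (all mod 26).

faculty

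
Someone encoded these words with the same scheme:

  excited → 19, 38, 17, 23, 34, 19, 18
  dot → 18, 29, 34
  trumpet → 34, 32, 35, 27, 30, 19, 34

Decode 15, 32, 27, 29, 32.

armor

e is letter #5 and maps to 19: an offset of 14. Letters become their 1-based position plus 14 (so a→15, b→16, …).
Reversing it on 15, 32, 27, 29, 32: 15→(15−14)÷1=1=a, 32→(32−14)÷1=18=r, 27→(27−14)÷1=13=m, 29→(29−14)÷1=15=o, 32→(32−14)÷1=18=r.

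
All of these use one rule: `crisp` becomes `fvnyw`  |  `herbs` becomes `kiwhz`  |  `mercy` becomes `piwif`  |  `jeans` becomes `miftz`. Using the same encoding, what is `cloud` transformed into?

In crisp: c→f is +3, r→v is +4, i→n is +5, s→y is +6 — the shift increases by 1 each position. Letter i (0-indexed) is shifted by i+3, so successive shifts are 3, 4, 5, ….
For cloud: c+3=f, l+4=p, o+5=t, u+6=a, d+7=k.

fptak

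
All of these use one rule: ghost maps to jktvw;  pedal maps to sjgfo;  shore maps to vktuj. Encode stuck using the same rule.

vwzfn

The shift depends on letter class: consonant g→j is +3, but vowel o→t is +5. Vowels shift forward by 5 and consonants shift forward by 3.
Applying it to stuck: s(cons)+3=v, t(cons)+3=w, u(vowel)+5=z, c(cons)+3=f, k(cons)+3=n.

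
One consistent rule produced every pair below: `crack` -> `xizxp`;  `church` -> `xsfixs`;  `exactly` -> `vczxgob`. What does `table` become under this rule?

gzyov

c(2)→x(23) and r(17)→i(8) fit y≡25x+25 (mod 26); the inverse of 25 mod 26 is 25. Each letter's alphabet position (a=0..z=25) is mapped through 25·x+25 mod 26 — an affine cipher.
For table: t(19)→25·19+25≡6=g; a(0)→25·0+25≡25=z; b(1)→25·1+25≡24=y; l(11)→25·11+25≡14=o; e(4)→25·4+25≡21=v (all mod 26).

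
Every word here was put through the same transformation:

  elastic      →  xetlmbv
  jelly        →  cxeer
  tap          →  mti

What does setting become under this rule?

Compare letters: e→x is +19, l→e is +19, a→t is +19 — a constant shift. This is a Caesar cipher with shift 19.
For setting: s+19=l, e+19=x, t+19=m, t+19=m, i+19=b, n+19=g, g+19=z.

lxmmbgz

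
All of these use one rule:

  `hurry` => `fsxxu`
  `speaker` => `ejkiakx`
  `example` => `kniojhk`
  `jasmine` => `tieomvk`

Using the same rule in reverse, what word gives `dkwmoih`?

h(7)→f(5) and u(20)→s(18) fit y≡7x+8 (mod 26); the inverse of 7 mod 26 is 15. Treating letters as 0–25, the rule is x ↦ 7x + 8 (mod 26).
Reversing it on dkwmoih: d(3)→15·(3−8)≡3=d; k(10)→15·(10−8)≡4=e; w(22)→15·(22−8)≡2=c; m(12)→15·(12−8)≡8=i; o(14)→15·(14−8)≡12=m; i(8)→15·(8−8)≡0=a; h(7)→15·(7−8)≡11=l (all mod 26).

decimal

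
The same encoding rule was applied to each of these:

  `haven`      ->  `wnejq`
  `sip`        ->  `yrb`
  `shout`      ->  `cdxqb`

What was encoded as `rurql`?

The output letters match the input read backwards, each shifted +9: haven reversed is nevah. Two steps: reverse the string, then apply a Caesar shift of +9.
Reversing it on rurql: shift back: r−9=i, u−9=l, r−9=i, q−9=h, l−9=c → ilihc; then reverse → chili.

chili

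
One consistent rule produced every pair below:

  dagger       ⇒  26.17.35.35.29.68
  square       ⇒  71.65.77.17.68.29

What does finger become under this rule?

32.41.56.35.29.68

d(#4)→26 and a(#1)→17: differences scale by 3, so n = 3·pos + 14. With a=1..z=26, the number is 3·pos + 14.
For finger: f=6→32, i=9→41, n=14→56, g=7→35, e=5→29, r=18→68.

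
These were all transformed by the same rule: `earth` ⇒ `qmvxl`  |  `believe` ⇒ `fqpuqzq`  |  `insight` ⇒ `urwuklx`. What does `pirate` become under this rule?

The shift depends on letter class: consonant r→v is +4, but vowel e→q is +12. Vowels shift forward by 12 and consonants shift forward by 4.
For pirate: p(cons)+4=t, i(vowel)+12=u, r(cons)+4=v, a(vowel)+12=m, t(cons)+4=x, e(vowel)+12=q.

tuvmxq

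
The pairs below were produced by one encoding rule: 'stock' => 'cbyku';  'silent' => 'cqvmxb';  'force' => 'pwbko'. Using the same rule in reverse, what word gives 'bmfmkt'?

Shifts by position in stock: pos 0: s→c (+10), pos 1: t→b (+8), pos 2: o→y (+10), pos 3: c→k (+8) — repeating every 2. It's a Vigenère-style cipher with numeric key [10,8]: position i shifts by key[i mod 2].
Undoing it on bmfmkt: b−10=r, m−8=e, f−10=v, m−8=e, k−10=a, t−8=l.

reveal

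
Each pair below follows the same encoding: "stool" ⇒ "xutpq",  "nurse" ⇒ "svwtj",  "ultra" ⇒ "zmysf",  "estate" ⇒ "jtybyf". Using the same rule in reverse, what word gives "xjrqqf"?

simple

A repeating key of period 2 is used — shifts +5, +1 over and over.
Undoing it on xjrqqf: x−5=s, j−1=i, r−5=m, q−1=p, q−5=l, f−1=e.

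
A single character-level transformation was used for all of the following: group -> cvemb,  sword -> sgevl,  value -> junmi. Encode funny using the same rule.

g(6)→c(2) and r(17)→v(21) fit y≡23x+20 (mod 26); the inverse of 23 mod 26 is 17. Treating letters as 0–25, the rule is x ↦ 23x + 20 (mod 26).
For funny: f(5)→23·5+20≡5=f; u(20)→23·20+20≡12=m; n(13)→23·13+20≡7=h; n(13)→23·13+20≡7=h; y(24)→23·24+20≡0=a (all mod 26).

fmhha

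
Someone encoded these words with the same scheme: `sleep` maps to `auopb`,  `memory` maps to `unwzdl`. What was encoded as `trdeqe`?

litter

In sleep: s→a is +8, l→u is +9, e→o is +10, e→p is +11 — the shift increases by 1 each position. Each letter shifts forward by (position + 8), i.e. 8, 9, 10, … — the shift grows by one for each successive letter.
Decoding trdeqe: t−8=l, r−9=i, d−10=t, e−11=t, q−12=e, e−13=r.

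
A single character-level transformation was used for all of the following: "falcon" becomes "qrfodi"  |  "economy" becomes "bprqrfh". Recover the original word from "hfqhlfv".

The output letters match the input read backwards, each shifted +3: falcon reversed is noclaf. Two steps: reverse the string, then apply a Caesar shift of +3.
Reversing it on hfqhlfv: shift back: h−3=e, f−3=c, q−3=n, h−3=e, l−3=i, f−3=c, v−3=s → ecneics; then reverse → science.

science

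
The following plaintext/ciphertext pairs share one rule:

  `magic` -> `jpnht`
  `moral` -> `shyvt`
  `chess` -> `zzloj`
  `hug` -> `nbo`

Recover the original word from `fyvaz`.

The output letters match the input read backwards, each shifted +7: magic reversed is cigam. Two steps: reverse the string, then apply a Caesar shift of +7.
Undoing it on fyvaz: shift back: f−7=y, y−7=r, v−7=o, a−7=t, z−7=s → yrots; then reverse → story.

story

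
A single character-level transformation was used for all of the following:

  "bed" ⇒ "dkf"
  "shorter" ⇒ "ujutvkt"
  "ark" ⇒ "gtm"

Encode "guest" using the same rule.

The shift depends on letter class: consonant b→d is +2, but vowel e→k is +6. Vowels shift forward by 6 and consonants shift forward by 2.
On guest: g(cons)+2=i, u(vowel)+6=a, e(vowel)+6=k, s(cons)+2=u, t(cons)+2=v.

iakuv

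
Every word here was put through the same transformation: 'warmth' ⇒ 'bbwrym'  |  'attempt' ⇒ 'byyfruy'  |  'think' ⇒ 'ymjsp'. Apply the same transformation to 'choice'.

The rule splits by letter class: vowels +1, consonants +5.
For choice: c(cons)+5=h, h(cons)+5=m, o(vowel)+1=p, i(vowel)+1=j, c(cons)+5=h, e(vowel)+1=f.

hmpjhf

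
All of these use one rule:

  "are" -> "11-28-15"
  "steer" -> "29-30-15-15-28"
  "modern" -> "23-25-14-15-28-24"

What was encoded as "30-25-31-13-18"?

touch

a is letter #1 and maps to 11: an offset of 10. The number is (letter's place in the alphabet, a=1) + 10.
Decoding 30-25-31-13-18: 30→(30−10)÷1=20=t, 25→(25−10)÷1=15=o, 31→(31−10)÷1=21=u, 13→(13−10)÷1=3=c, 18→(18−10)÷1=8=h.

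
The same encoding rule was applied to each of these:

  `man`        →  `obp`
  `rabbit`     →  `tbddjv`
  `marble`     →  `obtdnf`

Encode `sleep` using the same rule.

unffr

Vowels shift forward by 1 and consonants shift forward by 2.
On sleep: s(cons)+2=u, l(cons)+2=n, e(vowel)+1=f, e(vowel)+1=f, p(cons)+2=r.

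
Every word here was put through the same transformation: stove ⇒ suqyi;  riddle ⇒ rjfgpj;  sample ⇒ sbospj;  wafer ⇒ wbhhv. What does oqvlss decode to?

option

In stove: s→s is +0, t→u is +1, o→q is +2, v→y is +3 — the shift increases by 1 each position. Letter i (0-indexed) is shifted by i+0, so successive shifts are 0, 1, 2, ….
Decoding oqvlss: o−0=o, q−1=p, v−2=t, l−3=i, s−4=o, s−5=n.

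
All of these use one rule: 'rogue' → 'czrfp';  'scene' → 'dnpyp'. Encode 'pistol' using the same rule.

atdezw

Compare letters: r→c is +11, o→z is +11, g→r is +11 — a constant shift. It's a constant shift of +11 (ROT11).
Applying it to pistol: p+11=a, i+11=t, s+11=d, t+11=e, o+11=z, l+11=w.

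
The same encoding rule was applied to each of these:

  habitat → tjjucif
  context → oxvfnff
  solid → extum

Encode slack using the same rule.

A repeating key of period 3 is used — shifts +12, +9, +8 over and over.
Applying it to slack: s+12=e, l+9=u, a+8=i, c+12=o, k+9=t.

euiot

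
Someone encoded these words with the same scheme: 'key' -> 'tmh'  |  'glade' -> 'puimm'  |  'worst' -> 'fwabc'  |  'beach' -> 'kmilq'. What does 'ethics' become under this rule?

mcqqlb

Two shifts are in play — +8 for a/e/i/o/u, +9 for every other letter.
Applying it to ethics: e(vowel)+8=m, t(cons)+9=c, h(cons)+9=q, i(vowel)+8=q, c(cons)+9=l, s(cons)+9=b.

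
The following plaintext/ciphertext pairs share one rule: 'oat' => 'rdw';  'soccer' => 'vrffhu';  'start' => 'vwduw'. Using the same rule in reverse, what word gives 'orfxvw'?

locust

Compare letters: o→r is +3, a→d is +3, t→w is +3 — a constant shift. Each letter is shifted forward by 3 in the alphabet (a Caesar shift of +3).
Undoing it on orfxvw: o−3=l, r−3=o, f−3=c, x−3=u, v−3=s, w−3=t.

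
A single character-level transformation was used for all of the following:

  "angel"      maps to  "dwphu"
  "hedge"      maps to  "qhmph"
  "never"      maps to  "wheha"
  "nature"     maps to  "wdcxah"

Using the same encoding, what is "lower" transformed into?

The shift depends on letter class: consonant n→w is +9, but vowel a→d is +3. Vowels shift forward by 3 and consonants shift forward by 9.
For lower: l(cons)+9=u, o(vowel)+3=r, w(cons)+9=f, e(vowel)+3=h, r(cons)+9=a.

urfha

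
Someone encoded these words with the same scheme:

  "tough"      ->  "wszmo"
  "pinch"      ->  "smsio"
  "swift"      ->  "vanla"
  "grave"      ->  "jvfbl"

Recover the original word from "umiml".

ridge

Each letter shifts forward by (position + 3), i.e. 3, 4, 5, … — the shift grows by one for each successive letter.
Reversing it on umiml: u−3=r, m−4=i, i−5=d, m−6=g, l−7=e.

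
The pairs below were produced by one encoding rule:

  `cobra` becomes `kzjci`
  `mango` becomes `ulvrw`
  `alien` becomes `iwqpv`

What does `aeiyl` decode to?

stand

The shifts repeat in a cycle of length 2: positions 0,1,… shift by +8, +11, then the pattern repeats.
Undoing it on aeiyl: a−8=s, e−11=t, i−8=a, y−11=n, l−8=d.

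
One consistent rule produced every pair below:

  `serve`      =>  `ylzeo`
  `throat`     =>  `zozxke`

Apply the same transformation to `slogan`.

The shift increases by 1 at each position, starting from +6: 6, 7, 8, ….
For slogan: s+6=y, l+7=s, o+8=w, g+9=p, a+10=k, n+11=y.

yswpky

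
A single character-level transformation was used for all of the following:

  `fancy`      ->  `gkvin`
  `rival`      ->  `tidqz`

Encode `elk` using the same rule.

The output letters match the input read backwards, each shifted +8: fancy reversed is ycnaf. Two steps: reverse the string, then apply a Caesar shift of +8.
Applying it to elk: reverse → kle; then shift: k+8=s, l+8=t, e+8=m.

stm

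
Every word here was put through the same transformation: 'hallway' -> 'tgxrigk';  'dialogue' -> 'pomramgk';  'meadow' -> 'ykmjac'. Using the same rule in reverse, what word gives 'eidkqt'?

The shifts repeat in a cycle of length 2: positions 0,1,… shift by +12, +6, then the pattern repeats.
Decoding eidkqt: e−12=s, i−6=c, d−12=r, k−6=e, q−12=e, t−6=n.

screen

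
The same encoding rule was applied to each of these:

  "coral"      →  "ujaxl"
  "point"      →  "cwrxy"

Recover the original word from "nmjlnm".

decade

The output letters match the input read backwards, each shifted +9: coral reversed is laroc. Two steps: reverse the string, then apply a Caesar shift of +9.
Reversing it on nmjlnm: shift back: n−9=e, m−9=d, j−9=a, l−9=c, n−9=e, m−9=d → edaced; then reverse → decade.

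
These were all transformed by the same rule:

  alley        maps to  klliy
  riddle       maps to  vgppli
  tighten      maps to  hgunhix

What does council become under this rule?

Each letter's alphabet position (a=0..z=25) is mapped through 19·x+10 mod 26 — an affine cipher.
Applying it to council: c(2)→19·2+10≡22=w; o(14)→19·14+10≡16=q; u(20)→19·20+10≡0=a; n(13)→19·13+10≡23=x; c(2)→19·2+10≡22=w; i(8)→19·8+10≡6=g; l(11)→19·11+10≡11=l (all mod 26).

wqaxwgl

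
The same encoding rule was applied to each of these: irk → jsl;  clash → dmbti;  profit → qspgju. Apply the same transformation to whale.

xibmf

Compare letters: i→j is +1, r→s is +1, k→l is +1 — a constant shift. Every letter moves 1 place later in the alphabet, wrapping around z→a.
On whale: w+1=x, h+1=i, a+1=b, l+1=m, e+1=f.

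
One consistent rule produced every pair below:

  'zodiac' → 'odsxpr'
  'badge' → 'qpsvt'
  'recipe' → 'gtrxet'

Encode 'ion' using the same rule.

Compare letters: z→o is +15, o→d is +15, d→s is +15 — a constant shift. Each letter is shifted forward by 15 in the alphabet (a Caesar shift of +15).
On ion: i+15=x, o+15=d, n+15=c.

xdc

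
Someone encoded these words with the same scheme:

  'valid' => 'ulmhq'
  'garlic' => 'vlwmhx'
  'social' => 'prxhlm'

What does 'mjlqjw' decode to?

leader

v(21)→u(20) and a(0)→l(11) fit y≡19x+11 (mod 26); the inverse of 19 mod 26 is 11. Each letter's alphabet position (a=0..z=25) is mapped through 19·x+11 mod 26 — an affine cipher.
Reversing it on mjlqjw: m(12)→11·(12−11)≡11=l; j(9)→11·(9−11)≡4=e; l(11)→11·(11−11)≡0=a; q(16)→11·(16−11)≡3=d; j(9)→11·(9−11)≡4=e; w(22)→11·(22−11)≡17=r (all mod 26).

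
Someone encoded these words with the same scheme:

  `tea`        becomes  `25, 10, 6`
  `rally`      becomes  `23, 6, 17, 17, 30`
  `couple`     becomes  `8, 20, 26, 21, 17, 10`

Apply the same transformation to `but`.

7, 26, 25

t is letter #20 and maps to 25: an offset of 5. The number is (letter's place in the alphabet, a=1) + 5.
Applying it to but: b=2→7, u=21→26, t=20→25.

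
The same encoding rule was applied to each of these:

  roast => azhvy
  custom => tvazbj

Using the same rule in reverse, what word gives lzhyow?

phrase

The output letters match the input read backwards, each shifted +7: roast reversed is tsaor. The word is reversed, then every letter is shifted forward by 7.
Decoding lzhyow: shift back: l−7=e, z−7=s, h−7=a, y−7=r, o−7=h, w−7=p → esarhp; then reverse → phrase.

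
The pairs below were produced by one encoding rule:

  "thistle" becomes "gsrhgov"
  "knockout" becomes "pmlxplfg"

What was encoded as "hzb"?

say

Each pair mirrors across the alphabet (t↔g, h↔s, i↔r): positions sum to 25. Each letter is replaced by its mirror in the alphabet: a↔z, b↔y, c↔x, and so on (the Atbash cipher).
Undoing it on hzb: h↔s, z↔a, b↔y.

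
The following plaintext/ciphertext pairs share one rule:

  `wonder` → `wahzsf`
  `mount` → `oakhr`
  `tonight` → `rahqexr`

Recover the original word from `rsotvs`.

temple

w(22)→w(22) and o(14)→a(0) fit y≡19x+20 (mod 26); the inverse of 19 mod 26 is 11. Each letter's alphabet position (a=0..z=25) is mapped through 19·x+20 mod 26 — an affine cipher.
Decoding rsotvs: r(17)→11·(17−20)≡19=t; s(18)→11·(18−20)≡4=e; o(14)→11·(14−20)≡12=m; t(19)→11·(19−20)≡15=p; v(21)→11·(21−20)≡11=l; s(18)→11·(18−20)≡4=e (all mod 26).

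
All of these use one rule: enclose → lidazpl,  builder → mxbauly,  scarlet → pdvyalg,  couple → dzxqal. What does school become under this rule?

This is an affine cipher: with a=0,…,z=25, each position x becomes (17x+21) mod 26.
Applying it to school: s(18)→17·18+21≡15=p; c(2)→17·2+21≡3=d; h(7)→17·7+21≡10=k; o(14)→17·14+21≡25=z; o(14)→17·14+21≡25=z; l(11)→17·11+21≡0=a (all mod 26).

pdkzza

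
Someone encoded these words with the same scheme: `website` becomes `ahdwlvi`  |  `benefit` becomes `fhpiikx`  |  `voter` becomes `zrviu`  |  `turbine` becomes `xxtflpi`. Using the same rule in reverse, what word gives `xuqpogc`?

Shifts by position in website: pos 0: w→a (+4), pos 1: e→h (+3), pos 2: b→d (+2), pos 3: s→w (+4), pos 4: i→l (+3), pos 5: t→v (+2) — repeating every 3. The shifts repeat in a cycle of length 3: positions 0,1,… shift by +4, +3, +2, then the pattern repeats.
Decoding xuqpogc: x−4=t, u−3=r, q−2=o, p−4=l, o−3=l, g−2=e, c−4=y.

trolley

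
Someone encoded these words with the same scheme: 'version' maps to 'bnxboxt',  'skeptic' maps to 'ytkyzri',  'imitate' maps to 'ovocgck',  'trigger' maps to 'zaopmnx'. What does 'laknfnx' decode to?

Shifts by position in version: pos 0: v→b (+6), pos 1: e→n (+9), pos 2: r→x (+6), pos 3: s→b (+9) — repeating every 2. It's a Vigenère-style cipher with numeric key [6,9]: position i shifts by key[i mod 2].
Undoing it on laknfnx: l−6=f, a−9=r, k−6=e, n−9=e, f−6=z, n−9=e, x−6=r.

freezer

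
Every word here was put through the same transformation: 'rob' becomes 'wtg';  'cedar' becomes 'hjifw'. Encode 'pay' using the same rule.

ufd

Compare letters: r→w is +5, o→t is +5, b→g is +5 — a constant shift. It's a constant shift of +5 (ROT5).
For pay: p+5=u, a+5=f, y+5=d.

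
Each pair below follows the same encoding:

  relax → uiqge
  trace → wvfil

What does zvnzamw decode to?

written

In relax: r→u is +3, e→i is +4, l→q is +5, a→g is +6 — the shift increases by 1 each position. Each letter shifts forward by (position + 3), i.e. 3, 4, 5, … — the shift grows by one for each successive letter.
Reversing it on zvnzamw: z−3=w, v−4=r, n−5=i, z−6=t, a−7=t, m−8=e, w−9=n.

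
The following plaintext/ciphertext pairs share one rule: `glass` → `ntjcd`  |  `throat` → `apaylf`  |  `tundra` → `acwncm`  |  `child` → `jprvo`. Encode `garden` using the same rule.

In glass: g→n is +7, l→t is +8, a→j is +9, s→c is +10 — the shift increases by 1 each position. The shift increases by 1 at each position, starting from +7: 7, 8, 9, ….
Applying it to garden: g+7=n, a+8=i, r+9=a, d+10=n, e+11=p, n+12=z.

nianpz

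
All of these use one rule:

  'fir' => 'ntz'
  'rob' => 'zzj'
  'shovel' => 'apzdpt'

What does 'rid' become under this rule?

ztl

The shift depends on letter class: consonant f→n is +8, but vowel i→t is +11. Vowels shift forward by 11 and consonants shift forward by 8.
On rid: r(cons)+8=z, i(vowel)+11=t, d(cons)+8=l.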